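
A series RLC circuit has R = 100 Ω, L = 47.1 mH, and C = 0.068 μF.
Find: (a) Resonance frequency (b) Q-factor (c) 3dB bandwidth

Step 1 — Resonance condition Im(Z)=0 gives ω₀ = 1/√(LC).
Step 2 — ω₀ = 1/√(0.0471·6.8e-08) = 1.767e+04 rad/s.
Step 3 — f₀ = ω₀/(2π) = 2812 Hz.
Step 4 — Series Q: Q = ω₀L/R = 1.767e+04·0.0471/100 = 8.323.
Step 5 — 3dB bandwidth: Δω = ω₀/Q = 2123 rad/s; BW = Δω/(2π) = 337.9 Hz.

(a) f₀ = 2812 Hz  (b) Q = 8.323  (c) BW = 337.9 Hz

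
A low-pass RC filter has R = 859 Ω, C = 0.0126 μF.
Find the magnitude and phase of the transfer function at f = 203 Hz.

Step 1 — Angular frequency: ω = 2π·203 = 1275 rad/s.
Step 2 — Transfer function: H(jω) = 1/(1 + jωRC).
Step 3 — Denominator: 1 + jωRC = 1 + j·1275·859·1.26e-08 = 1 + j0.01381.
Step 4 — H = 0.9998 - j0.0138.
Step 5 — Magnitude: |H| = 0.9999 (-0.0 dB); phase: φ = -0.8°.

|H| = 0.9999 (-0.0 dB), φ = -0.8°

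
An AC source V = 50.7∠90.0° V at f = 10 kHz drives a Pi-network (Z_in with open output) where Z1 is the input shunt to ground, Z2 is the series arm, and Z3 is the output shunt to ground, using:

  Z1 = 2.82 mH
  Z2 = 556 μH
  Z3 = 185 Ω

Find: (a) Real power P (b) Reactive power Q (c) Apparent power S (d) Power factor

Step 1 — Angular frequency: ω = 2π·f = 2π·1e+04 = 6.283e+04 rad/s.
Step 2 — Component impedances:
  Z1: Z = jωL = j·6.283e+04·0.00282 = 0 + j177.2 Ω
  Z2: Z = jωL = j·6.283e+04·0.000556 = 0 + j34.93 Ω
  Z3: Z = R = 185 Ω
Step 3 — With open output, the series arm Z2 and the output shunt Z3 appear in series to ground: Z2 + Z3 = 185 + j34.93 Ω.
Step 4 — Parallel with input shunt Z1: Z_in = Z1 || (Z2 + Z3) = 73.32 + j93.12 Ω = 118.5∠51.8° Ω.
Step 5 — Source phasor: V = 50.7∠90.0° V = 0 + j50.7 V.
Step 6 — Current: I = V / Z = 0.3361 + j0.2646 A = 0.4278∠38.2° A.
Step 7 — Complex power: S = V·I* = 13.42 + j17.04 VA.
Step 8 — Real power: P = Re(S) = 13.42 W.
Step 9 — Reactive power: Q = Im(S) = 17.04 VAR.
Step 10 — Apparent power: |S| = 21.69 VA.
Step 11 — Power factor: PF = P/|S| = 0.6186 (lagging).

(a) P = 13.42 W  (b) Q = 17.04 VAR  (c) S = 21.69 VA  (d) PF = 0.6186 (lagging)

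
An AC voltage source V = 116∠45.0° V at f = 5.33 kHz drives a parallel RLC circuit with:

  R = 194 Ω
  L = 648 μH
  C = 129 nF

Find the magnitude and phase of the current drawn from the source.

Step 1 — Angular frequency: ω = 2π·f = 2π·5330 = 3.349e+04 rad/s.
Step 2 — Component impedances:
  R: Z = R = 194 Ω
  L: Z = jωL = j·3.349e+04·0.000648 = 0 + j21.7 Ω
  C: Z = 1/(jωC) = -j/(ω·C) = 0 - j231.5 Ω
Step 3 — Parallel combination: 1/Z_total = 1/R + 1/L + 1/C; Z_total = 2.911 + j23.59 Ω = 23.77∠83.0° Ω.
Step 4 — Source phasor: V = 116∠45.0° V = 82.02 + j82.02 V.
Step 5 — Ohm's law: I = V / Z_total = (82.02 + j82.02) / (2.911 + j23.59) = 3.848 - j3.003 A.
Step 6 — Convert to polar: |I| = 4.881 A, ∠I = -38.0°.

I = 4.881∠-38.0° A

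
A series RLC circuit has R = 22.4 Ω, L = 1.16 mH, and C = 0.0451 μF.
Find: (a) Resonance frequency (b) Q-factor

Step 1 — Resonance condition Im(Z)=0 gives ω₀ = 1/√(LC).
Step 2 — ω₀ = 1/√(0.00116·4.51e-08) = 1.383e+05 rad/s.
Step 3 — f₀ = ω₀/(2π) = 2.2e+04 Hz.
Step 4 — Series Q: Q = ω₀L/R = 1.383e+05·0.00116/22.4 = 7.16.

(a) f₀ = 2.2e+04 Hz  (b) Q = 7.16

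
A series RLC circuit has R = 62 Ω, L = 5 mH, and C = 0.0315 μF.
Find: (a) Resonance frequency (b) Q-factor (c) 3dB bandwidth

Step 1 — Resonance condition Im(Z)=0 gives ω₀ = 1/√(LC).
Step 2 — ω₀ = 1/√(0.005·3.15e-08) = 7.968e+04 rad/s.
Step 3 — f₀ = ω₀/(2π) = 1.268e+04 Hz.
Step 4 — Series Q: Q = ω₀L/R = 7.968e+04·0.005/62 = 6.426.
Step 5 — 3dB bandwidth: Δω = ω₀/Q = 1.24e+04 rad/s; BW = Δω/(2π) = 1974 Hz.

(a) f₀ = 1.268e+04 Hz  (b) Q = 6.426  (c) BW = 1974 Hz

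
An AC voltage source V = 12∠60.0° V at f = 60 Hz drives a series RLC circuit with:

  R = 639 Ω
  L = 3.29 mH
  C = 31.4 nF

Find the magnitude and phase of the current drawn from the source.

Step 1 — Angular frequency: ω = 2π·f = 2π·60 = 377 rad/s.
Step 2 — Component impedances:
  R: Z = R = 639 Ω
  L: Z = jωL = j·377·0.00329 = 0 + j1.24 Ω
  C: Z = 1/(jωC) = -j/(ω·C) = 0 - j8.448e+04 Ω
Step 3 — Series combination: Z_total = R + L + C = 639 - j8.448e+04 Ω = 8.448e+04∠-89.6° Ω.
Step 4 — Source phasor: V = 12∠60.0° V = 6 + j10.39 V.
Step 5 — Ohm's law: I = V / Z_total = (6 + j10.39) / (639 - j8.448e+04) = -0.0001225 + j7.195e-05 A.
Step 6 — Convert to polar: |I| = 0.000142 A, ∠I = 149.6°.

I = 0.000142∠149.6° A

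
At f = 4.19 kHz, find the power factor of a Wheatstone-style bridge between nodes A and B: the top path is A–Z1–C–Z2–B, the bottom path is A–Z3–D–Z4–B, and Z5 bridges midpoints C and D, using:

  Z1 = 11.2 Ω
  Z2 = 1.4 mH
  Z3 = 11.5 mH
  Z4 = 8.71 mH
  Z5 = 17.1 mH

Step 1 — Angular frequency: ω = 2π·f = 2π·4190 = 2.633e+04 rad/s.
Step 2 — Component impedances:
  Z1: Z = R = 11.2 Ω
  Z2: Z = jωL = j·2.633e+04·0.0014 = 0 + j36.86 Ω
  Z3: Z = jωL = j·2.633e+04·0.0115 = 0 + j302.8 Ω
  Z4: Z = jωL = j·2.633e+04·0.00871 = 0 + j229.3 Ω
  Z5: Z = jωL = j·2.633e+04·0.0171 = 0 + j450.2 Ω
Step 3 — Bridge requires nodal analysis (the Z5 bridge couples midpoints C and D, so the two paths cannot be reduced to a simple series/parallel combination). Setting node B to ground and injecting 1 A at node A, the 3-node admittance system at A, C, D solves to V_A = Z_AB = 10.12 + j34.06 Ω = 35.53∠73.5° Ω.
Step 4 — Power factor: PF = cos(φ) = Re(Z)/|Z| = 10.12/35.53 = 0.2848.
Step 5 — Type: Im(Z) = 34.06 ⇒ lagging (phase φ = 73.5°).

PF = 0.2848 (lagging, φ = 73.5°)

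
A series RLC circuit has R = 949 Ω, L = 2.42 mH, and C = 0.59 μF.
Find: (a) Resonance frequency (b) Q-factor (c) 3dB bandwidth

Step 1 — Resonance condition Im(Z)=0 gives ω₀ = 1/√(LC).
Step 2 — ω₀ = 1/√(0.00242·5.9e-07) = 2.646e+04 rad/s.
Step 3 — f₀ = ω₀/(2π) = 4212 Hz.
Step 4 — Series Q: Q = ω₀L/R = 2.646e+04·0.00242/949 = 0.06749.
Step 5 — 3dB bandwidth: Δω = ω₀/Q = 3.921e+05 rad/s; BW = Δω/(2π) = 6.241e+04 Hz.

(a) f₀ = 4212 Hz  (b) Q = 0.06749  (c) BW = 6.241e+04 Hz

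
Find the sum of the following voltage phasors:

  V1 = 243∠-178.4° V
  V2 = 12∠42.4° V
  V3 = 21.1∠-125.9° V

Step 1 — Convert each phasor to rectangular form:
  V1 = 243·(cos(-178.4°) + j·sin(-178.4°)) = -242.9 - j6.785 V
  V2 = 12·(cos(42.4°) + j·sin(42.4°)) = 8.861 + j8.092 V
  V3 = 21.1·(cos(-125.9°) + j·sin(-125.9°)) = -12.37 - j17.09 V
Step 2 — Sum components: V_total = -246.4 - j15.79 V.
Step 3 — Convert to polar: |V_total| = 246.9 V, ∠V_total = -176.3°.

V_total = 246.9∠-176.3° V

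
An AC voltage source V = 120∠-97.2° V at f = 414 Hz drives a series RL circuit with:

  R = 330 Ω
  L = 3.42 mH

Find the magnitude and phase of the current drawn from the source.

Step 1 — Angular frequency: ω = 2π·f = 2π·414 = 2601 rad/s.
Step 2 — Component impedances:
  R: Z = R = 330 Ω
  L: Z = jωL = j·2601·0.00342 = 0 + j8.896 Ω
Step 3 — Series combination: Z_total = R + L = 330 + j8.896 Ω = 330.1∠1.5° Ω.
Step 4 — Source phasor: V = 120∠-97.2° V = -15.04 - j119.1 V.
Step 5 — Ohm's law: I = V / Z_total = (-15.04 - j119.1) / (330 + j8.896) = -0.05526 - j0.3593 A.
Step 6 — Convert to polar: |I| = 0.3635 A, ∠I = -98.7°.

I = 0.3635∠-98.7° A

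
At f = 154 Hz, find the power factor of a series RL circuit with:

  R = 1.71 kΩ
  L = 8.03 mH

Step 1 — Angular frequency: ω = 2π·f = 2π·154 = 967.6 rad/s.
Step 2 — Component impedances:
  R: Z = R = 1710 Ω
  L: Z = jωL = j·967.6·0.00803 = 0 + j7.77 Ω
Step 3 — Series combination: Z_total = R + L = 1710 + j7.77 Ω = 1710∠0.3° Ω.
Step 4 — Power factor: PF = cos(φ) = Re(Z)/|Z| = 1710/1710 = 1.
Step 5 — Type: Im(Z) = 7.77 ⇒ lagging (phase φ = 0.3°).

PF = 1 (lagging, φ = 0.3°)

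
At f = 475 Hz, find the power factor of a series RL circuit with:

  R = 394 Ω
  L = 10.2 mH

Step 1 — Angular frequency: ω = 2π·f = 2π·475 = 2985 rad/s.
Step 2 — Component impedances:
  R: Z = R = 394 Ω
  L: Z = jωL = j·2985·0.0102 = 0 + j30.44 Ω
Step 3 — Series combination: Z_total = R + L = 394 + j30.44 Ω = 395.2∠4.4° Ω.
Step 4 — Power factor: PF = cos(φ) = Re(Z)/|Z| = 394/395.2 = 0.997.
Step 5 — Type: Im(Z) = 30.44 ⇒ lagging (phase φ = 4.4°).

PF = 0.997 (lagging, φ = 4.4°)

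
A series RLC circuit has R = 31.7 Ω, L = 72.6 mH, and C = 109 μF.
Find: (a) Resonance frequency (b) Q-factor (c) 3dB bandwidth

Step 1 — Resonance condition Im(Z)=0 gives ω₀ = 1/√(LC).
Step 2 — ω₀ = 1/√(0.0726·0.000109) = 355.5 rad/s.
Step 3 — f₀ = ω₀/(2π) = 56.58 Hz.
Step 4 — Series Q: Q = ω₀L/R = 355.5·0.0726/31.7 = 0.8141.
Step 5 — 3dB bandwidth: Δω = ω₀/Q = 436.6 rad/s; BW = Δω/(2π) = 69.49 Hz.

(a) f₀ = 56.58 Hz  (b) Q = 0.8141  (c) BW = 69.49 Hz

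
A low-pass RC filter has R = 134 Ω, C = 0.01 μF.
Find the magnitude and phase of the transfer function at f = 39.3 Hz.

Step 1 — Angular frequency: ω = 2π·39.3 = 246.9 rad/s.
Step 2 — Transfer function: H(jω) = 1/(1 + jωRC).
Step 3 — Denominator: 1 + jωRC = 1 + j·246.9·134·1e-08 = 1 + j0.0003309.
Step 4 — H = 1 - j0.0003309.
Step 5 — Magnitude: |H| = 1 (-0.0 dB); phase: φ = -0.0°.

|H| = 1 (-0.0 dB), φ = -0.0°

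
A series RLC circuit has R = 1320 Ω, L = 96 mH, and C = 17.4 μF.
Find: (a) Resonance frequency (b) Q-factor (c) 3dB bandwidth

Step 1 — Resonance: ω₀ = 1/√(LC) = 1/√(0.096·1.74e-05) = 773.7 rad/s.
Step 2 — f₀ = ω₀/(2π) = 123.1 Hz.
Step 3 — Series Q: Q = ω₀L/R = 773.7·0.096/1320 = 0.05627.
Step 4 — Bandwidth: Δω = ω₀/Q = 1.375e+04 rad/s; BW = Δω/(2π) = 2188 Hz.

(a) f₀ = 123.1 Hz  (b) Q = 0.05627  (c) BW = 2188 Hz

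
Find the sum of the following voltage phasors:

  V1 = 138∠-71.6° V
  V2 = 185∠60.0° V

Step 1 — Convert each phasor to rectangular form:
  V1 = 138·(cos(-71.6°) + j·sin(-71.6°)) = 43.56 - j130.9 V
  V2 = 185·(cos(60.0°) + j·sin(60.0°)) = 92.5 + j160.2 V
Step 2 — Sum components: V_total = 136.1 + j29.27 V.
Step 3 — Convert to polar: |V_total| = 139.2 V, ∠V_total = 12.1°.

V_total = 139.2∠12.1° V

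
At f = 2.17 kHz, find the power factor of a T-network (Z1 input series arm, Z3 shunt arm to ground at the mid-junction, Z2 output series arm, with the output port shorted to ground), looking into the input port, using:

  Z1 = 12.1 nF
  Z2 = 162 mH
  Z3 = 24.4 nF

Step 1 — Angular frequency: ω = 2π·f = 2π·2170 = 1.363e+04 rad/s.
Step 2 — Component impedances:
  Z1: Z = 1/(jωC) = -j/(ω·C) = 0 - j6061 Ω
  Z2: Z = jωL = j·1.363e+04·0.162 = 0 + j2209 Ω
  Z3: Z = 1/(jωC) = -j/(ω·C) = 0 - j3006 Ω
Step 3 — With the output port shorted to ground, the output series arm Z2 runs from the junction to ground; the shunt arm Z3 also runs from the junction to ground. They appear in parallel: Z3 || Z2 = 0 + j8330 Ω.
Step 4 — Series with input arm Z1: Z_in = Z1 + (Z3 || Z2) = 0 + j2268 Ω = 2268∠90.0° Ω.
Step 5 — Power factor: PF = cos(φ) = Re(Z)/|Z| = 0/2268 = 0.
Step 6 — Type: Im(Z) = 2268 ⇒ lagging (phase φ = 90.0°).

PF = 0 (lagging, φ = 90.0°)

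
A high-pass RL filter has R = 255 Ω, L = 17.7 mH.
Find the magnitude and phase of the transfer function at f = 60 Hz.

Step 1 — Angular frequency: ω = 2π·60 = 377 rad/s.
Step 2 — Transfer function: H(jω) = jωL/(R + jωL).
Step 3 — Numerator jωL = j·6.673; denominator R + jωL = 255 + j6.673.
Step 4 — H = 0.0006843 + j0.02615.
Step 5 — Magnitude: |H| = 0.02616 (-31.6 dB); phase: φ = 88.5°.

|H| = 0.02616 (-31.6 dB), φ = 88.5°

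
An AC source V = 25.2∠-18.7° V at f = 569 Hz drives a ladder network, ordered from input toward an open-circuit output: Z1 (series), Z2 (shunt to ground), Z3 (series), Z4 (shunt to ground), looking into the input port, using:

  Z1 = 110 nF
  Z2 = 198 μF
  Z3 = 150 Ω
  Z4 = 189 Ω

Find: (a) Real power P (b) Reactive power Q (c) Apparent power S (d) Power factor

Step 1 — Angular frequency: ω = 2π·f = 2π·569 = 3575 rad/s.
Step 2 — Component impedances:
  Z1: Z = 1/(jωC) = -j/(ω·C) = 0 - j2543 Ω
  Z2: Z = 1/(jωC) = -j/(ω·C) = 0 - j1.413 Ω
  Z3: Z = R = 150 Ω
  Z4: Z = R = 189 Ω
Step 3 — Ladder network (open output): work backward from the far end, alternating series and parallel combinations. Z_in = 0.005887 - j2544 Ω = 2544∠-90.0° Ω.
Step 4 — Source phasor: V = 25.2∠-18.7° V = 23.87 - j8.079 V.
Step 5 — Current: I = V / Z = 0.003176 + j0.009382 A = 0.009905∠71.3° A.
Step 6 — Complex power: S = V·I* = 5.775e-07 - j0.2496 VA.
Step 7 — Real power: P = Re(S) = 5.775e-07 W.
Step 8 — Reactive power: Q = Im(S) = -0.2496 VAR.
Step 9 — Apparent power: |S| = 0.2496 VA.
Step 10 — Power factor: PF = P/|S| = 2.314e-06 (leading).

(a) P = 5.775e-07 W  (b) Q = -0.2496 VAR  (c) S = 0.2496 VA  (d) PF = 2.314e-06 (leading)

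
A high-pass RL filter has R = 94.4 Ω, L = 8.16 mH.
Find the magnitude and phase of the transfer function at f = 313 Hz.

Step 1 — Angular frequency: ω = 2π·313 = 1967 rad/s.
Step 2 — Transfer function: H(jω) = jωL/(R + jωL).
Step 3 — Numerator jωL = j·16.05; denominator R + jωL = 94.4 + j16.05.
Step 4 — H = 0.02809 + j0.1652.
Step 5 — Magnitude: |H| = 0.1676 (-15.5 dB); phase: φ = 80.4°.

|H| = 0.1676 (-15.5 dB), φ = 80.4°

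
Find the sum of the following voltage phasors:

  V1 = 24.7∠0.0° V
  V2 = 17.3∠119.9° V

Step 1 — Convert each phasor to rectangular form:
  V1 = 24.7·(cos(0.0°) + j·sin(0.0°)) = 24.7 V
  V2 = 17.3·(cos(119.9°) + j·sin(119.9°)) = -8.624 + j15 V
Step 2 — Sum components: V_total = 16.08 + j15 V.
Step 3 — Convert to polar: |V_total| = 21.99 V, ∠V_total = 43.0°.

V_total = 21.99∠43.0° V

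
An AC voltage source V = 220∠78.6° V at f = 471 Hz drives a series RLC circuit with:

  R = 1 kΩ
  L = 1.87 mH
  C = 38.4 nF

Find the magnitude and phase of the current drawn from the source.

Step 1 — Angular frequency: ω = 2π·f = 2π·471 = 2959 rad/s.
Step 2 — Component impedances:
  R: Z = R = 1000 Ω
  L: Z = jωL = j·2959·0.00187 = 0 + j5.534 Ω
  C: Z = 1/(jωC) = -j/(ω·C) = 0 - j8800 Ω
Step 3 — Series combination: Z_total = R + L + C = 1000 - j8794 Ω = 8851∠-83.5° Ω.
Step 4 — Source phasor: V = 220∠78.6° V = 43.48 + j215.7 V.
Step 5 — Ohm's law: I = V / Z_total = (43.48 + j215.7) / (1000 - j8794) = -0.02365 + j0.007635 A.
Step 6 — Convert to polar: |I| = 0.02486 A, ∠I = 162.1°.

I = 0.02486∠162.1° A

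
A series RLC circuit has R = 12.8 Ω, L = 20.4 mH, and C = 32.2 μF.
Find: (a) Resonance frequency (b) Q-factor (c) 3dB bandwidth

Step 1 — Resonance condition Im(Z)=0 gives ω₀ = 1/√(LC).
Step 2 — ω₀ = 1/√(0.0204·3.22e-05) = 1234 rad/s.
Step 3 — f₀ = ω₀/(2π) = 196.4 Hz.
Step 4 — Series Q: Q = ω₀L/R = 1234·0.0204/12.8 = 1.966.
Step 5 — 3dB bandwidth: Δω = ω₀/Q = 627.5 rad/s; BW = Δω/(2π) = 99.86 Hz.

(a) f₀ = 196.4 Hz  (b) Q = 1.966  (c) BW = 99.86 Hz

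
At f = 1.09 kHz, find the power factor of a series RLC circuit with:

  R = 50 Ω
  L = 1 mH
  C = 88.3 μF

Step 1 — Angular frequency: ω = 2π·f = 2π·1090 = 6849 rad/s.
Step 2 — Component impedances:
  R: Z = R = 50 Ω
  L: Z = jωL = j·6849·0.001 = 0 + j6.849 Ω
  C: Z = 1/(jωC) = -j/(ω·C) = 0 - j1.654 Ω
Step 3 — Series combination: Z_total = R + L + C = 50 + j5.195 Ω = 50.27∠5.9° Ω.
Step 4 — Power factor: PF = cos(φ) = Re(Z)/|Z| = 50/50.27 = 0.9946.
Step 5 — Type: Im(Z) = 5.195 ⇒ lagging (phase φ = 5.9°).

PF = 0.9946 (lagging, φ = 5.9°)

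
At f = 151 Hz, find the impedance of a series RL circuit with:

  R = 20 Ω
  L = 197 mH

Step 1 — Angular frequency: ω = 2π·f = 2π·151 = 948.8 rad/s.
Step 2 — Component impedances:
  R: Z = R = 20 Ω
  L: Z = jωL = j·948.8·0.197 = 0 + j186.9 Ω
Step 3 — Series combination: Z_total = R + L = 20 + j186.9 Ω = 188∠83.9° Ω.

Z = 20 + j186.9 Ω = 188∠83.9° Ω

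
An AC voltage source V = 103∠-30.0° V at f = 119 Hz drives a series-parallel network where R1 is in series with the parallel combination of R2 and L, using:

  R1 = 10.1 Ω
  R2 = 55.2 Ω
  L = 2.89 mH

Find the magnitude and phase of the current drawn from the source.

Step 1 — Angular frequency: ω = 2π·f = 2π·119 = 747.7 rad/s.
Step 2 — Component impedances:
  R1: Z = R = 10.1 Ω
  R2: Z = R = 55.2 Ω
  L: Z = jωL = j·747.7·0.00289 = 0 + j2.161 Ω
Step 3 — Parallel branch: R2 || L = 1/(1/R2 + 1/L) = 0.08446 + j2.158 Ω.
Step 4 — Series with R1: Z_total = R1 + (R2 || L) = 10.18 + j2.158 Ω = 10.41∠12.0° Ω.
Step 5 — Source phasor: V = 103∠-30.0° V = 89.2 - j51.5 V.
Step 6 — Ohm's law: I = V / Z_total = (89.2 - j51.5) / (10.18 + j2.158) = 7.357 - j6.615 A.
Step 7 — Convert to polar: |I| = 9.894 A, ∠I = -42.0°.

I = 9.894∠-42.0° A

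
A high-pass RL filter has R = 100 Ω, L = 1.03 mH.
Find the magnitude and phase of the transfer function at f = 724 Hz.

Step 1 — Angular frequency: ω = 2π·724 = 4549 rad/s.
Step 2 — Transfer function: H(jω) = jωL/(R + jωL).
Step 3 — Numerator jωL = j·4.685; denominator R + jωL = 100 + j4.685.
Step 4 — H = 0.002191 + j0.04675.
Step 5 — Magnitude: |H| = 0.0468 (-26.6 dB); phase: φ = 87.3°.

|H| = 0.0468 (-26.6 dB), φ = 87.3°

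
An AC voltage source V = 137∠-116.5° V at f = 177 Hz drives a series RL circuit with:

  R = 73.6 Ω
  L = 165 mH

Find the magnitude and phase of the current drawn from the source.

Step 1 — Angular frequency: ω = 2π·f = 2π·177 = 1112 rad/s.
Step 2 — Component impedances:
  R: Z = R = 73.6 Ω
  L: Z = jωL = j·1112·0.165 = 0 + j183.5 Ω
Step 3 — Series combination: Z_total = R + L = 73.6 + j183.5 Ω = 197.7∠68.1° Ω.
Step 4 — Source phasor: V = 137∠-116.5° V = -61.13 - j122.6 V.
Step 5 — Ohm's law: I = V / Z_total = (-61.13 - j122.6) / (73.6 + j183.5) = -0.6907 + j0.05611 A.
Step 6 — Convert to polar: |I| = 0.6929 A, ∠I = 175.4°.

I = 0.6929∠175.4° A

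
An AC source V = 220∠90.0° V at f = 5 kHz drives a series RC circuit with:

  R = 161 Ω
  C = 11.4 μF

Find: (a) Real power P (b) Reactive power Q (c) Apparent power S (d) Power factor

Step 1 — Angular frequency: ω = 2π·f = 2π·5000 = 3.142e+04 rad/s.
Step 2 — Component impedances:
  R: Z = R = 161 Ω
  C: Z = 1/(jωC) = -j/(ω·C) = 0 - j2.792 Ω
Step 3 — Series combination: Z_total = R + C = 161 - j2.792 Ω = 161∠-1.0° Ω.
Step 4 — Source phasor: V = 220∠90.0° V = 0 + j220 V.
Step 5 — Current: I = V / Z = -0.02369 + j1.366 A = 1.366∠91.0° A.
Step 6 — Complex power: S = V·I* = 300.5 - j5.212 VA.
Step 7 — Real power: P = Re(S) = 300.5 W.
Step 8 — Reactive power: Q = Im(S) = -5.212 VAR.
Step 9 — Apparent power: |S| = 300.6 VA.
Step 10 — Power factor: PF = P/|S| = 0.9998 (leading).

(a) P = 300.5 W  (b) Q = -5.212 VAR  (c) S = 300.6 VA  (d) PF = 0.9998 (leading)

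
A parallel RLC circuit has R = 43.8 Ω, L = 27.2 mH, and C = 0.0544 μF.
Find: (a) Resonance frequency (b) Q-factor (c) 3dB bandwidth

Step 1 — Resonance: ω₀ = 1/√(LC) = 1/√(0.0272·5.44e-08) = 2.6e+04 rad/s.
Step 2 — f₀ = ω₀/(2π) = 4137 Hz.
Step 3 — Parallel Q: Q = R/(ω₀L) = 43.8/(2.6e+04·0.0272) = 0.06194.
Step 4 — Bandwidth: Δω = ω₀/Q = 4.197e+05 rad/s; BW = Δω/(2π) = 6.68e+04 Hz.

(a) f₀ = 4137 Hz  (b) Q = 0.06194  (c) BW = 6.68e+04 Hz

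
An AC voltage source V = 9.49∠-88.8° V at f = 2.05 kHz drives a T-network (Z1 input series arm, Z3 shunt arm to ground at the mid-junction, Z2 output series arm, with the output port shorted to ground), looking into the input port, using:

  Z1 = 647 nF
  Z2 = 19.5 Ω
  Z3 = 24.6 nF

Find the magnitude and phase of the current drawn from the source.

Step 1 — Angular frequency: ω = 2π·f = 2π·2050 = 1.288e+04 rad/s.
Step 2 — Component impedances:
  Z1: Z = 1/(jωC) = -j/(ω·C) = 0 - j120 Ω
  Z2: Z = R = 19.5 Ω
  Z3: Z = 1/(jωC) = -j/(ω·C) = 0 - j3156 Ω
Step 3 — With the output port shorted to ground, the output series arm Z2 runs from the junction to ground; the shunt arm Z3 also runs from the junction to ground. They appear in parallel: Z3 || Z2 = 19.5 - j0.1205 Ω.
Step 4 — Series with input arm Z1: Z_in = Z1 + (Z3 || Z2) = 19.5 - j120.1 Ω = 121.7∠-80.8° Ω.
Step 5 — Source phasor: V = 9.49∠-88.8° V = 0.1987 - j9.488 V.
Step 6 — Ohm's law: I = V / Z_total = (0.1987 - j9.488) / (19.5 - j120.1) = 0.07722 - j0.01088 A.
Step 7 — Convert to polar: |I| = 0.07799 A, ∠I = -8.0°.

I = 0.07799∠-8.0° A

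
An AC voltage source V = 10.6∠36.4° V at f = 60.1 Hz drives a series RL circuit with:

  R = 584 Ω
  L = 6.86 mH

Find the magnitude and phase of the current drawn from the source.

Step 1 — Angular frequency: ω = 2π·f = 2π·60.1 = 377.6 rad/s.
Step 2 — Component impedances:
  R: Z = R = 584 Ω
  L: Z = jωL = j·377.6·0.00686 = 0 + j2.59 Ω
Step 3 — Series combination: Z_total = R + L = 584 + j2.59 Ω = 584∠0.3° Ω.
Step 4 — Source phasor: V = 10.6∠36.4° V = 8.532 + j6.29 V.
Step 5 — Ohm's law: I = V / Z_total = (8.532 + j6.29) / (584 + j2.59) = 0.01466 + j0.01071 A.
Step 6 — Convert to polar: |I| = 0.01815 A, ∠I = 36.1°.

I = 0.01815∠36.1° A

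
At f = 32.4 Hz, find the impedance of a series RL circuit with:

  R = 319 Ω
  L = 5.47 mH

Step 1 — Angular frequency: ω = 2π·f = 2π·32.4 = 203.6 rad/s.
Step 2 — Component impedances:
  R: Z = R = 319 Ω
  L: Z = jωL = j·203.6·0.00547 = 0 + j1.114 Ω
Step 3 — Series combination: Z_total = R + L = 319 + j1.114 Ω = 319∠0.2° Ω.

Z = 319 + j1.114 Ω = 319∠0.2° Ω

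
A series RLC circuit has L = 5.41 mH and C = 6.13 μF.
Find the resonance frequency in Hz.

Step 1 — Resonance condition Im(Z)=0 gives ω₀ = 1/√(LC).
Step 2 — ω₀ = 1/√(0.00541·6.13e-06) = 5491 rad/s.
Step 3 — f₀ = ω₀/(2π) = 874 Hz.

f₀ = 874 Hz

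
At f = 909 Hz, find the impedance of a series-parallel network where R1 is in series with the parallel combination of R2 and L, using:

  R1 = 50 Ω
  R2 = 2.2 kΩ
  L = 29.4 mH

Step 1 — Angular frequency: ω = 2π·f = 2π·909 = 5711 rad/s.
Step 2 — Component impedances:
  R1: Z = R = 50 Ω
  R2: Z = R = 2200 Ω
  L: Z = jωL = j·5711·0.0294 = 0 + j167.9 Ω
Step 3 — Parallel branch: R2 || L = 1/(1/R2 + 1/L) = 12.74 + j166.9 Ω.
Step 4 — Series with R1: Z_total = R1 + (R2 || L) = 62.74 + j166.9 Ω = 178.3∠69.4° Ω.

Z = 62.74 + j166.9 Ω = 178.3∠69.4° Ω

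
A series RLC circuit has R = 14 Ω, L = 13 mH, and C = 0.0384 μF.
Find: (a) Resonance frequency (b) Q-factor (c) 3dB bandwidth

Step 1 — Resonance: ω₀ = 1/√(LC) = 1/√(0.013·3.84e-08) = 4.476e+04 rad/s.
Step 2 — f₀ = ω₀/(2π) = 7123 Hz.
Step 3 — Series Q: Q = ω₀L/R = 4.476e+04·0.013/14 = 41.56.
Step 4 — Bandwidth: Δω = ω₀/Q = 1077 rad/s; BW = Δω/(2π) = 171.4 Hz.

(a) f₀ = 7123 Hz  (b) Q = 41.56  (c) BW = 171.4 Hz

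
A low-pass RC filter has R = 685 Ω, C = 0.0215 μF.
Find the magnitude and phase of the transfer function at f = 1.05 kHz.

Step 1 — Angular frequency: ω = 2π·1050 = 6597 rad/s.
Step 2 — Transfer function: H(jω) = 1/(1 + jωRC).
Step 3 — Denominator: 1 + jωRC = 1 + j·6597·685·2.15e-08 = 1 + j0.09716.
Step 4 — H = 0.9906 - j0.09625.
Step 5 — Magnitude: |H| = 0.9953 (-0.0 dB); phase: φ = -5.5°.

|H| = 0.9953 (-0.0 dB), φ = -5.5°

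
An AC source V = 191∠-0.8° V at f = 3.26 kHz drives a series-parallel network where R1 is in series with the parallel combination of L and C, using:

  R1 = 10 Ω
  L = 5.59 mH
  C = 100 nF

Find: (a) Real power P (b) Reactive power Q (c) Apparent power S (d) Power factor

Step 1 — Angular frequency: ω = 2π·f = 2π·3260 = 2.048e+04 rad/s.
Step 2 — Component impedances:
  R1: Z = R = 10 Ω
  L: Z = jωL = j·2.048e+04·0.00559 = 0 + j114.5 Ω
  C: Z = 1/(jωC) = -j/(ω·C) = 0 - j488.2 Ω
Step 3 — Parallel branch: L || C = 1/(1/L + 1/C) = 0 + j149.6 Ω.
Step 4 — Series with R1: Z_total = R1 + (L || C) = 10 + j149.6 Ω = 149.9∠86.2° Ω.
Step 5 — Source phasor: V = 191∠-0.8° V = 191 - j2.667 V.
Step 6 — Current: I = V / Z = 0.06723 - j1.272 A = 1.274∠-87.0° A.
Step 7 — Complex power: S = V·I* = 16.23 + j242.8 VA.
Step 8 — Real power: P = Re(S) = 16.23 W.
Step 9 — Reactive power: Q = Im(S) = 242.8 VAR.
Step 10 — Apparent power: |S| = 243.3 VA.
Step 11 — Power factor: PF = P/|S| = 0.0667 (lagging).

(a) P = 16.23 W  (b) Q = 242.8 VAR  (c) S = 243.3 VA  (d) PF = 0.0667 (lagging)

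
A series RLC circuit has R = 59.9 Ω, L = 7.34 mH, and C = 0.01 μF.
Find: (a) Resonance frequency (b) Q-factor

Step 1 — Resonance condition Im(Z)=0 gives ω₀ = 1/√(LC).
Step 2 — ω₀ = 1/√(0.00734·1e-08) = 1.167e+05 rad/s.
Step 3 — f₀ = ω₀/(2π) = 1.858e+04 Hz.
Step 4 — Series Q: Q = ω₀L/R = 1.167e+05·0.00734/59.9 = 14.3.

(a) f₀ = 1.858e+04 Hz  (b) Q = 14.3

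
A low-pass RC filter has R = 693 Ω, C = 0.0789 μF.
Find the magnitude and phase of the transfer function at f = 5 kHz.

Step 1 — Angular frequency: ω = 2π·5000 = 3.142e+04 rad/s.
Step 2 — Transfer function: H(jω) = 1/(1 + jωRC).
Step 3 — Denominator: 1 + jωRC = 1 + j·3.142e+04·693·7.89e-08 = 1 + j1.718.
Step 4 — H = 0.2531 - j0.4348.
Step 5 — Magnitude: |H| = 0.5031 (-6.0 dB); phase: φ = -59.8°.

|H| = 0.5031 (-6.0 dB), φ = -59.8°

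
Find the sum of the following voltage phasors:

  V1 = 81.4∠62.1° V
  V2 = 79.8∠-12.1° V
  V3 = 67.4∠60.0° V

Step 1 — Convert each phasor to rectangular form:
  V1 = 81.4·(cos(62.1°) + j·sin(62.1°)) = 38.09 + j71.94 V
  V2 = 79.8·(cos(-12.1°) + j·sin(-12.1°)) = 78.03 - j16.73 V
  V3 = 67.4·(cos(60.0°) + j·sin(60.0°)) = 33.7 + j58.37 V
Step 2 — Sum components: V_total = 149.8 + j113.6 V.
Step 3 — Convert to polar: |V_total| = 188 V, ∠V_total = 37.2°.

V_total = 188∠37.2° V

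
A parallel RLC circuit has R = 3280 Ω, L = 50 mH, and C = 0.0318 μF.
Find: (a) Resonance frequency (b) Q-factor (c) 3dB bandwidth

Step 1 — Resonance: ω₀ = 1/√(LC) = 1/√(0.05·3.18e-08) = 2.508e+04 rad/s.
Step 2 — f₀ = ω₀/(2π) = 3991 Hz.
Step 3 — Parallel Q: Q = R/(ω₀L) = 3280/(2.508e+04·0.05) = 2.616.
Step 4 — Bandwidth: Δω = ω₀/Q = 9587 rad/s; BW = Δω/(2π) = 1526 Hz.

(a) f₀ = 3991 Hz  (b) Q = 2.616  (c) BW = 1526 Hz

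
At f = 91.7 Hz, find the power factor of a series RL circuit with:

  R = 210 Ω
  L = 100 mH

Step 1 — Angular frequency: ω = 2π·f = 2π·91.7 = 576.2 rad/s.
Step 2 — Component impedances:
  R: Z = R = 210 Ω
  L: Z = jωL = j·576.2·0.1 = 0 + j57.62 Ω
Step 3 — Series combination: Z_total = R + L = 210 + j57.62 Ω = 217.8∠15.3° Ω.
Step 4 — Power factor: PF = cos(φ) = Re(Z)/|Z| = 210/217.76 = 0.9644.
Step 5 — Type: Im(Z) = 57.62 ⇒ lagging (phase φ = 15.3°).

PF = 0.9644 (lagging, φ = 15.3°)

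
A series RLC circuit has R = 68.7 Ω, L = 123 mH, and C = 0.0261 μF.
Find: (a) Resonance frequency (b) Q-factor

Step 1 — Resonance condition Im(Z)=0 gives ω₀ = 1/√(LC).
Step 2 — ω₀ = 1/√(0.123·2.61e-08) = 1.765e+04 rad/s.
Step 3 — f₀ = ω₀/(2π) = 2809 Hz.
Step 4 — Series Q: Q = ω₀L/R = 1.765e+04·0.123/68.7 = 31.6.

(a) f₀ = 2809 Hz  (b) Q = 31.6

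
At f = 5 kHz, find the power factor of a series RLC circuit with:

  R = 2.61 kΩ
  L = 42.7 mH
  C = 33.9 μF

Step 1 — Angular frequency: ω = 2π·f = 2π·5000 = 3.142e+04 rad/s.
Step 2 — Component impedances:
  R: Z = R = 2610 Ω
  L: Z = jωL = j·3.142e+04·0.0427 = 0 + j1341 Ω
  C: Z = 1/(jωC) = -j/(ω·C) = 0 - j0.939 Ω
Step 3 — Series combination: Z_total = R + L + C = 2610 + j1341 Ω = 2934∠27.2° Ω.
Step 4 — Power factor: PF = cos(φ) = Re(Z)/|Z| = 2610/2934.1 = 0.8895.
Step 5 — Type: Im(Z) = 1341 ⇒ lagging (phase φ = 27.2°).

PF = 0.8895 (lagging, φ = 27.2°)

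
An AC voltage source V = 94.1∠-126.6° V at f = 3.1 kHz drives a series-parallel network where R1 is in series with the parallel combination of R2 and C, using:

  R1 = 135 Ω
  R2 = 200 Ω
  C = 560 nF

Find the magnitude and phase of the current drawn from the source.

Step 1 — Angular frequency: ω = 2π·f = 2π·3100 = 1.948e+04 rad/s.
Step 2 — Component impedances:
  R1: Z = R = 135 Ω
  R2: Z = R = 200 Ω
  C: Z = 1/(jωC) = -j/(ω·C) = 0 - j91.68 Ω
Step 3 — Parallel branch: R2 || C = 1/(1/R2 + 1/C) = 34.73 - j75.76 Ω.
Step 4 — Series with R1: Z_total = R1 + (R2 || C) = 169.7 - j75.76 Ω = 185.9∠-24.1° Ω.
Step 5 — Source phasor: V = 94.1∠-126.6° V = -56.1 - j75.55 V.
Step 6 — Ohm's law: I = V / Z_total = (-56.1 - j75.55) / (169.7 - j75.76) = -0.11 - j0.4942 A.
Step 7 — Convert to polar: |I| = 0.5063 A, ∠I = -102.5°.

I = 0.5063∠-102.5° A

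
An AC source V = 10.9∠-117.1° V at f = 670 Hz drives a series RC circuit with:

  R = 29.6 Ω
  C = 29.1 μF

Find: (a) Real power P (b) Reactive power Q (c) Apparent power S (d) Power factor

Step 1 — Angular frequency: ω = 2π·f = 2π·670 = 4210 rad/s.
Step 2 — Component impedances:
  R: Z = R = 29.6 Ω
  C: Z = 1/(jωC) = -j/(ω·C) = 0 - j8.163 Ω
Step 3 — Series combination: Z_total = R + C = 29.6 - j8.163 Ω = 30.7∠-15.4° Ω.
Step 4 — Source phasor: V = 10.9∠-117.1° V = -4.965 - j9.703 V.
Step 5 — Current: I = V / Z = -0.07188 - j0.3476 A = 0.355∠-101.7° A.
Step 6 — Complex power: S = V·I* = 3.73 - j1.029 VA.
Step 7 — Real power: P = Re(S) = 3.73 W.
Step 8 — Reactive power: Q = Im(S) = -1.029 VAR.
Step 9 — Apparent power: |S| = 3.869 VA.
Step 10 — Power factor: PF = P/|S| = 0.964 (leading).

(a) P = 3.73 W  (b) Q = -1.029 VAR  (c) S = 3.869 VA  (d) PF = 0.964 (leading)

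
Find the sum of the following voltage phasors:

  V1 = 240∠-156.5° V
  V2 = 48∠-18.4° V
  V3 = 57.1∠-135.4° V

Step 1 — Convert each phasor to rectangular form:
  V1 = 240·(cos(-156.5°) + j·sin(-156.5°)) = -220.1 - j95.7 V
  V2 = 48·(cos(-18.4°) + j·sin(-18.4°)) = 45.55 - j15.15 V
  V3 = 57.1·(cos(-135.4°) + j·sin(-135.4°)) = -40.66 - j40.09 V
Step 2 — Sum components: V_total = -215.2 - j150.9 V.
Step 3 — Convert to polar: |V_total| = 262.9 V, ∠V_total = -145.0°.

V_total = 262.9∠-145.0° V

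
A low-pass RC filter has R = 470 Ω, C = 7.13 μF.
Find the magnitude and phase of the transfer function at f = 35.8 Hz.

Step 1 — Angular frequency: ω = 2π·35.8 = 224.9 rad/s.
Step 2 — Transfer function: H(jω) = 1/(1 + jωRC).
Step 3 — Denominator: 1 + jωRC = 1 + j·224.9·470·7.13e-06 = 1 + j0.7538.
Step 4 — H = 0.6377 - j0.4807.
Step 5 — Magnitude: |H| = 0.7985 (-2.0 dB); phase: φ = -37.0°.

|H| = 0.7985 (-2.0 dB), φ = -37.0°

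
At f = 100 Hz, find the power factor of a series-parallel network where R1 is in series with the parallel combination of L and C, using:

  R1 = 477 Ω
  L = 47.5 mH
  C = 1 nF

Step 1 — Angular frequency: ω = 2π·f = 2π·100 = 628.3 rad/s.
Step 2 — Component impedances:
  R1: Z = R = 477 Ω
  L: Z = jωL = j·628.3·0.0475 = 0 + j29.85 Ω
  C: Z = 1/(jωC) = -j/(ω·C) = 0 - j1.592e+06 Ω
Step 3 — Parallel branch: L || C = 1/(1/L + 1/C) = 0 + j29.85 Ω.
Step 4 — Series with R1: Z_total = R1 + (L || C) = 477 + j29.85 Ω = 477.9∠3.6° Ω.
Step 5 — Power factor: PF = cos(φ) = Re(Z)/|Z| = 477/477.933 = 0.998.
Step 6 — Type: Im(Z) = 29.85 ⇒ lagging (phase φ = 3.6°).

PF = 0.998 (lagging, φ = 3.6°)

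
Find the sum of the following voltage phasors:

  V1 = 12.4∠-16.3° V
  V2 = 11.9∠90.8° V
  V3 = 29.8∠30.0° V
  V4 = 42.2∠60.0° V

Step 1 — Convert each phasor to rectangular form:
  V1 = 12.4·(cos(-16.3°) + j·sin(-16.3°)) = 11.9 - j3.48 V
  V2 = 11.9·(cos(90.8°) + j·sin(90.8°)) = -0.1661 + j11.9 V
  V3 = 29.8·(cos(30.0°) + j·sin(30.0°)) = 25.81 + j14.9 V
  V4 = 42.2·(cos(60.0°) + j·sin(60.0°)) = 21.1 + j36.55 V
Step 2 — Sum components: V_total = 58.64 + j59.86 V.
Step 3 — Convert to polar: |V_total| = 83.8 V, ∠V_total = 45.6°.

V_total = 83.8∠45.6° V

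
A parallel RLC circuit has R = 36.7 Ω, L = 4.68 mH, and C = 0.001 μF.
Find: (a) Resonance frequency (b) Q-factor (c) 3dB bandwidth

Step 1 — Resonance: ω₀ = 1/√(LC) = 1/√(0.00468·1e-09) = 4.623e+05 rad/s.
Step 2 — f₀ = ω₀/(2π) = 7.357e+04 Hz.
Step 3 — Parallel Q: Q = R/(ω₀L) = 36.7/(4.623e+05·0.00468) = 0.01696.
Step 4 — Bandwidth: Δω = ω₀/Q = 2.725e+07 rad/s; BW = Δω/(2π) = 4.337e+06 Hz.

(a) f₀ = 7.357e+04 Hz  (b) Q = 0.01696  (c) BW = 4.337e+06 Hz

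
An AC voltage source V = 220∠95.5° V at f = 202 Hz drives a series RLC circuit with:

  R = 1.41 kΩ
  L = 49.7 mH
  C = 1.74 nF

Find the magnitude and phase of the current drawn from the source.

Step 1 — Angular frequency: ω = 2π·f = 2π·202 = 1269 rad/s.
Step 2 — Component impedances:
  R: Z = R = 1410 Ω
  L: Z = jωL = j·1269·0.0497 = 0 + j63.08 Ω
  C: Z = 1/(jωC) = -j/(ω·C) = 0 - j4.528e+05 Ω
Step 3 — Series combination: Z_total = R + L + C = 1410 - j4.528e+05 Ω = 4.528e+05∠-89.8° Ω.
Step 4 — Source phasor: V = 220∠95.5° V = -21.09 + j219 V.
Step 5 — Ohm's law: I = V / Z_total = (-21.09 + j219) / (1410 - j4.528e+05) = -0.0004838 - j4.507e-05 A.
Step 6 — Convert to polar: |I| = 0.0004859 A, ∠I = -174.7°.

I = 0.0004859∠-174.7° A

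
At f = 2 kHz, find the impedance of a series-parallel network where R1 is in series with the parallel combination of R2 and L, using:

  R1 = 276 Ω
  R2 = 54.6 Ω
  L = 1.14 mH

Step 1 — Angular frequency: ω = 2π·f = 2π·2000 = 1.257e+04 rad/s.
Step 2 — Component impedances:
  R1: Z = R = 276 Ω
  R2: Z = R = 54.6 Ω
  L: Z = jωL = j·1.257e+04·0.00114 = 0 + j14.33 Ω
Step 3 — Parallel branch: R2 || L = 1/(1/R2 + 1/L) = 3.517 + j13.4 Ω.
Step 4 — Series with R1: Z_total = R1 + (R2 || L) = 279.5 + j13.4 Ω = 279.8∠2.7° Ω.

Z = 279.5 + j13.4 Ω = 279.8∠2.7° Ω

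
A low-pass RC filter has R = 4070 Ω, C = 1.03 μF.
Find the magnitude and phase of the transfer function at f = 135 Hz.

Step 1 — Angular frequency: ω = 2π·135 = 848.2 rad/s.
Step 2 — Transfer function: H(jω) = 1/(1 + jωRC).
Step 3 — Denominator: 1 + jωRC = 1 + j·848.2·4070·1.03e-06 = 1 + j3.556.
Step 4 — H = 0.07329 - j0.2606.
Step 5 — Magnitude: |H| = 0.2707 (-11.3 dB); phase: φ = -74.3°.

|H| = 0.2707 (-11.3 dB), φ = -74.3°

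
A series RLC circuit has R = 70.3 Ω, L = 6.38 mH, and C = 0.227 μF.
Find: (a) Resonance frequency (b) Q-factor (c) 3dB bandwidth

Step 1 — Resonance condition Im(Z)=0 gives ω₀ = 1/√(LC).
Step 2 — ω₀ = 1/√(0.00638·2.27e-07) = 2.628e+04 rad/s.
Step 3 — f₀ = ω₀/(2π) = 4182 Hz.
Step 4 — Series Q: Q = ω₀L/R = 2.628e+04·0.00638/70.3 = 2.385.
Step 5 — 3dB bandwidth: Δω = ω₀/Q = 1.102e+04 rad/s; BW = Δω/(2π) = 1754 Hz.

(a) f₀ = 4182 Hz  (b) Q = 2.385  (c) BW = 1754 Hz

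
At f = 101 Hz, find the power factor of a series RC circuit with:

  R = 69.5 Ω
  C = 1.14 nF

Step 1 — Angular frequency: ω = 2π·f = 2π·101 = 634.6 rad/s.
Step 2 — Component impedances:
  R: Z = R = 69.5 Ω
  C: Z = 1/(jωC) = -j/(ω·C) = 0 - j1.382e+06 Ω
Step 3 — Series combination: Z_total = R + C = 69.5 - j1.382e+06 Ω = 1.382e+06∠-90.0° Ω.
Step 4 — Power factor: PF = cos(φ) = Re(Z)/|Z| = 69.5/1.3823e+06 = 5.028e-05.
Step 5 — Type: Im(Z) = -1.382e+06 ⇒ leading (phase φ = -90.0°).

PF = 5.028e-05 (leading, φ = -90.0°)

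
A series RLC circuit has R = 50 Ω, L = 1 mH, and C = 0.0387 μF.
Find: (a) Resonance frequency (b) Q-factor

Step 1 — Resonance condition Im(Z)=0 gives ω₀ = 1/√(LC).
Step 2 — ω₀ = 1/√(0.001·3.87e-08) = 1.607e+05 rad/s.
Step 3 — f₀ = ω₀/(2π) = 2.558e+04 Hz.
Step 4 — Series Q: Q = ω₀L/R = 1.607e+05·0.001/50 = 3.215.

(a) f₀ = 2.558e+04 Hz  (b) Q = 3.215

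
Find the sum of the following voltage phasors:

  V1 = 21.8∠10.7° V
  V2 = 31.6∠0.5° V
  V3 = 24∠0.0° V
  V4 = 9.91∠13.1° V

Step 1 — Convert each phasor to rectangular form:
  V1 = 21.8·(cos(10.7°) + j·sin(10.7°)) = 21.42 + j4.048 V
  V2 = 31.6·(cos(0.5°) + j·sin(0.5°)) = 31.6 + j0.2758 V
  V3 = 24·(cos(0.0°) + j·sin(0.0°)) = 24 V
  V4 = 9.91·(cos(13.1°) + j·sin(13.1°)) = 9.652 + j2.246 V
Step 2 — Sum components: V_total = 86.67 + j6.569 V.
Step 3 — Convert to polar: |V_total| = 86.92 V, ∠V_total = 4.3°.

V_total = 86.92∠4.3° V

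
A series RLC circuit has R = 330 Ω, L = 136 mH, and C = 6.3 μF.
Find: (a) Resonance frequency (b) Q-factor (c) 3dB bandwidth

Step 1 — Resonance: ω₀ = 1/√(LC) = 1/√(0.136·6.3e-06) = 1080 rad/s.
Step 2 — f₀ = ω₀/(2π) = 171.9 Hz.
Step 3 — Series Q: Q = ω₀L/R = 1080·0.136/330 = 0.4452.
Step 4 — Bandwidth: Δω = ω₀/Q = 2426 rad/s; BW = Δω/(2π) = 386.2 Hz.

(a) f₀ = 171.9 Hz  (b) Q = 0.4452  (c) BW = 386.2 Hz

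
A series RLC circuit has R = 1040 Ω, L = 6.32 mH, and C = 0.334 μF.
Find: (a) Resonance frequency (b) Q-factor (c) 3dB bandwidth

Step 1 — Resonance condition Im(Z)=0 gives ω₀ = 1/√(LC).
Step 2 — ω₀ = 1/√(0.00632·3.34e-07) = 2.177e+04 rad/s.
Step 3 — f₀ = ω₀/(2π) = 3464 Hz.
Step 4 — Series Q: Q = ω₀L/R = 2.177e+04·0.00632/1040 = 0.1323.
Step 5 — 3dB bandwidth: Δω = ω₀/Q = 1.646e+05 rad/s; BW = Δω/(2π) = 2.619e+04 Hz.

(a) f₀ = 3464 Hz  (b) Q = 0.1323  (c) BW = 2.619e+04 Hz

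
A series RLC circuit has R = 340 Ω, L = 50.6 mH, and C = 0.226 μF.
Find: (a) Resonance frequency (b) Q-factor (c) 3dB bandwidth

Step 1 — Resonance: ω₀ = 1/√(LC) = 1/√(0.0506·2.26e-07) = 9351 rad/s.
Step 2 — f₀ = ω₀/(2π) = 1488 Hz.
Step 3 — Series Q: Q = ω₀L/R = 9351·0.0506/340 = 1.392.
Step 4 — Bandwidth: Δω = ω₀/Q = 6719 rad/s; BW = Δω/(2π) = 1069 Hz.

(a) f₀ = 1488 Hz  (b) Q = 1.392  (c) BW = 1069 Hz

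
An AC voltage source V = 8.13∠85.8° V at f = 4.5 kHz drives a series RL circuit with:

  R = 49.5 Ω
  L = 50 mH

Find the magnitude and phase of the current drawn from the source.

Step 1 — Angular frequency: ω = 2π·f = 2π·4500 = 2.827e+04 rad/s.
Step 2 — Component impedances:
  R: Z = R = 49.5 Ω
  L: Z = jωL = j·2.827e+04·0.05 = 0 + j1414 Ω
Step 3 — Series combination: Z_total = R + L = 49.5 + j1414 Ω = 1415∠88.0° Ω.
Step 4 — Source phasor: V = 8.13∠85.8° V = 0.5954 + j8.108 V.
Step 5 — Ohm's law: I = V / Z_total = (0.5954 + j8.108) / (49.5 + j1414) = 0.005743 - j0.0002201 A.
Step 6 — Convert to polar: |I| = 0.005747 A, ∠I = -2.2°.

I = 0.005747∠-2.2° A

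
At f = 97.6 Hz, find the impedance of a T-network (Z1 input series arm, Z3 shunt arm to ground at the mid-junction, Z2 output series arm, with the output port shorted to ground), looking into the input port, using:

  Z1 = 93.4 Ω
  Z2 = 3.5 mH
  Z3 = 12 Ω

Step 1 — Angular frequency: ω = 2π·f = 2π·97.6 = 613.2 rad/s.
Step 2 — Component impedances:
  Z1: Z = R = 93.4 Ω
  Z2: Z = jωL = j·613.2·0.0035 = 0 + j2.146 Ω
  Z3: Z = R = 12 Ω
Step 3 — With the output port shorted to ground, the output series arm Z2 runs from the junction to ground; the shunt arm Z3 also runs from the junction to ground. They appear in parallel: Z3 || Z2 = 0.372 + j2.08 Ω.
Step 4 — Series with input arm Z1: Z_in = Z1 + (Z3 || Z2) = 93.77 + j2.08 Ω = 93.8∠1.3° Ω.

Z = 93.77 + j2.08 Ω = 93.8∠1.3° Ω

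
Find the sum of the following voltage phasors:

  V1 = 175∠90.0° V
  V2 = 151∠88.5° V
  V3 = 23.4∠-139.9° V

Step 1 — Convert each phasor to rectangular form:
  V1 = 175·(cos(90.0°) + j·sin(90.0°)) = 0 + j175 V
  V2 = 151·(cos(88.5°) + j·sin(88.5°)) = 3.953 + j150.9 V
  V3 = 23.4·(cos(-139.9°) + j·sin(-139.9°)) = -17.9 - j15.07 V
Step 2 — Sum components: V_total = -13.95 + j310.9 V.
Step 3 — Convert to polar: |V_total| = 311.2 V, ∠V_total = 92.6°.

V_total = 311.2∠92.6° V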